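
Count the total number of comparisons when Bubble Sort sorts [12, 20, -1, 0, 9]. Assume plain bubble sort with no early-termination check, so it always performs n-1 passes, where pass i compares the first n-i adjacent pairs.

Pass 1: compare adjacent pairs (0,1)..(3,4) = 4 comparison(s), 3 swap(s) -> [12, -1, 0, 9, 20]
Pass 2: compare adjacent pairs (0,1)..(2,3) = 3 comparison(s), 3 swap(s) -> [-1, 0, 9, 12, 20]
Pass 3: compare adjacent pairs (0,1)..(1,2) = 2 comparison(s), 0 swap(s) -> [-1, 0, 9, 12, 20]
Pass 4: compare adjacent pairs (0,1)..(0,1) = 1 comparison(s), 0 swap(s) -> [-1, 0, 9, 12, 20]
Total comparisons: 4 + 3 + 2 + 1 = 10


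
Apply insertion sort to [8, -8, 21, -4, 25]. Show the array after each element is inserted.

First element 8 is already 'sorted'
Insert -8: shifted 1 elements -> [-8, 8, 21, -4, 25]
Insert 21: shifted 0 elements -> [-8, 8, 21, -4, 25]
Insert -4: shifted 2 elements -> [-8, -4, 8, 21, 25]
Insert 25: shifted 0 elements -> [-8, -4, 8, 21, 25]


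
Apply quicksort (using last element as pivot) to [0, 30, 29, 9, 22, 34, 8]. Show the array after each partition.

Partition 1: pivot=8 at index 1 -> [0, 8, 29, 9, 22, 34, 30]
Partition 2: pivot=30 at index 5 -> [0, 8, 29, 9, 22, 30, 34]
Partition 3: pivot=22 at index 3 -> [0, 8, 9, 22, 29, 30, 34]


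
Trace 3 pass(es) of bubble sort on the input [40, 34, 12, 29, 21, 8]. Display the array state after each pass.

After pass 1: [34, 12, 29, 21, 8, 40] (5 swaps)
After pass 2: [12, 29, 21, 8, 34, 40] (4 swaps)
After pass 3: [12, 21, 8, 29, 34, 40] (2 swaps)
Total swaps: 11


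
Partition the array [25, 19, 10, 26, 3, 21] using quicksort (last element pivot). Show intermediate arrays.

Partition 1: pivot=21 at index 3 -> [19, 10, 3, 21, 25, 26]
Partition 2: pivot=3 at index 0 -> [3, 10, 19, 21, 25, 26]
Partition 3: pivot=19 at index 2 -> [3, 10, 19, 21, 25, 26]
Partition 4: pivot=26 at index 5 -> [3, 10, 19, 21, 25, 26]


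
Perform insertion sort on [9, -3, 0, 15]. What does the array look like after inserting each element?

First element 9 is already 'sorted'
Insert -3: shifted 1 elements -> [-3, 9, 0, 15]
Insert 0: shifted 1 elements -> [-3, 0, 9, 15]
Insert 15: shifted 0 elements -> [-3, 0, 9, 15]


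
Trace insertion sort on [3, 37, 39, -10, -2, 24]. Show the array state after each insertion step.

First element 3 is already 'sorted'
Insert 37: shifted 0 elements -> [3, 37, 39, -10, -2, 24]
Insert 39: shifted 0 elements -> [3, 37, 39, -10, -2, 24]
Insert -10: shifted 3 elements -> [-10, 3, 37, 39, -2, 24]
Insert -2: shifted 3 elements -> [-10, -2, 3, 37, 39, 24]
Insert 24: shifted 2 elements -> [-10, -2, 3, 24, 37, 39]


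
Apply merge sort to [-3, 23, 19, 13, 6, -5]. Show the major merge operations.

Divide and conquer:
  Merge [23] + [19] -> [19, 23]
  Merge [-3] + [19, 23] -> [-3, 19, 23]
  Merge [6] + [-5] -> [-5, 6]
  Merge [13] + [-5, 6] -> [-5, 6, 13]
  Merge [-3, 19, 23] + [-5, 6, 13] -> [-5, -3, 6, 13, 19, 23]


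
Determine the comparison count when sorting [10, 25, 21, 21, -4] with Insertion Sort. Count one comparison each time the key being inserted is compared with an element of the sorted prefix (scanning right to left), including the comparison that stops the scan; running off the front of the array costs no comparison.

Insert 25: 10 <= 25 (stop) = 1 comparison(s) -> [10, 25, 21, 21, -4]
Insert 21: 25 > 21 (shift), 10 <= 21 (stop) = 2 comparison(s) -> [10, 21, 25, 21, -4]
Insert 21: 25 > 21 (shift), 21 <= 21 (stop) = 2 comparison(s) -> [10, 21, 21, 25, -4]
Insert -4: 25 > -4 (shift), 21 > -4 (shift), 21 > -4 (shift), 10 > -4 (shift), reached front = 4 comparison(s) -> [-4, 10, 21, 21, 25]
Total comparisons: 1 + 2 + 2 + 4 = 9


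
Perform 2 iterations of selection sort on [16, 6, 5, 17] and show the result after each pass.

Pass 1: Select minimum 5 at index 2, swap -> [5, 6, 16, 17]
Pass 2: Select minimum 6 at index 1, swap -> [5, 6, 16, 17]


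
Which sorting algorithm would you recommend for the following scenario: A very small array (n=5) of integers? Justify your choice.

Best choice: Insertion sort
Reason: For tiny inputs the O(n^2) overhead is negligible and insertion sort has minimal constant factors


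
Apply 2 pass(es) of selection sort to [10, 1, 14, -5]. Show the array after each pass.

Pass 1: Select minimum -5 at index 3, swap -> [-5, 1, 14, 10]
Pass 2: Select minimum 1 at index 1, swap -> [-5, 1, 14, 10]


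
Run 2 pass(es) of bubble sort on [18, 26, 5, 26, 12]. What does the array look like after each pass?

After pass 1: [18, 5, 26, 12, 26] (2 swaps)
After pass 2: [5, 18, 12, 26, 26] (2 swaps)
Total swaps: 4


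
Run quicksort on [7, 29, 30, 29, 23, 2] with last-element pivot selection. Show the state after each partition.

Partition 1: pivot=2 at index 0 -> [2, 29, 30, 29, 23, 7]
Partition 2: pivot=7 at index 1 -> [2, 7, 30, 29, 23, 29]
Partition 3: pivot=29 at index 4 -> [2, 7, 29, 23, 29, 30]
Partition 4: pivot=23 at index 2 -> [2, 7, 23, 29, 29, 30]


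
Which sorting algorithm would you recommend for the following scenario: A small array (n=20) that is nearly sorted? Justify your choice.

Best choice: Insertion sort
Reason: Insertion sort is O(n) for nearly sorted arrays and has low overhead


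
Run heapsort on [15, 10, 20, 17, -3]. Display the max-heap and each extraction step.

Build heap: [20, 17, 15, 10, -3]
Extract 20: [17, 10, 15, -3, 20]
Extract 17: [15, 10, -3, 17, 20]
Extract 15: [10, -3, 15, 17, 20]
Extract 10: [-3, 10, 15, 17, 20]


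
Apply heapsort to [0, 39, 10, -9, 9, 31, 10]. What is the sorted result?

Build heap: [39, 9, 31, -9, 0, 10, 10]
Extract 39: [31, 9, 10, -9, 0, 10, 39]
Extract 31: [10, 9, 10, -9, 0, 31, 39]
Extract 10: [10, 9, 0, -9, 10, 31, 39]
Extract 10: [9, -9, 0, 10, 10, 31, 39]
Extract 9: [0, -9, 9, 10, 10, 31, 39]
Extract 0: [-9, 0, 9, 10, 10, 31, 39]


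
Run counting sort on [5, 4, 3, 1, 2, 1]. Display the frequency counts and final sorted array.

Count array: [0, 2, 1, 1, 1, 1]
(count[i] = number of elements equal to i)
Cumulative count: [0, 2, 3, 4, 5, 6]
Sorted: [1, 1, 2, 3, 4, 5]


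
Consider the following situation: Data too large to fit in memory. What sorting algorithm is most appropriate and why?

Best choice: External merge sort
Reason: Minimizes disk I/O by sequential reads/writes


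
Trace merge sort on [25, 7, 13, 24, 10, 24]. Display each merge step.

Divide and conquer:
  Merge [7] + [13] -> [7, 13]
  Merge [25] + [7, 13] -> [7, 13, 25]
  Merge [10] + [24] -> [10, 24]
  Merge [24] + [10, 24] -> [10, 24, 24]
  Merge [7, 13, 25] + [10, 24, 24] -> [7, 10, 13, 24, 24, 25]


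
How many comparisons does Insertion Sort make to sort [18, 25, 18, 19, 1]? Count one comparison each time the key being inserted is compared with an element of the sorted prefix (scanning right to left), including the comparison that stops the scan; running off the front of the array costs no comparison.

Insert 25: 18 <= 25 (stop) = 1 comparison(s) -> [18, 25, 18, 19, 1]
Insert 18: 25 > 18 (shift), 18 <= 18 (stop) = 2 comparison(s) -> [18, 18, 25, 19, 1]
Insert 19: 25 > 19 (shift), 18 <= 19 (stop) = 2 comparison(s) -> [18, 18, 19, 25, 1]
Insert 1: 25 > 1 (shift), 19 > 1 (shift), 18 > 1 (shift), 18 > 1 (shift), reached front = 4 comparison(s) -> [1, 18, 18, 19, 25]
Total comparisons: 1 + 2 + 2 + 4 = 9


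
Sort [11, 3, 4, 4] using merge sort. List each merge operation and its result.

Divide and conquer:
  Merge [11] + [3] -> [3, 11]
  Merge [4] + [4] -> [4, 4]
  Merge [3, 11] + [4, 4] -> [3, 4, 4, 11]


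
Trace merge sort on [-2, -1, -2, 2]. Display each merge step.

Divide and conquer:
  Merge [-2] + [-1] -> [-2, -1]
  Merge [-2] + [2] -> [-2, 2]
  Merge [-2, -1] + [-2, 2] -> [-2, -2, -1, 2]


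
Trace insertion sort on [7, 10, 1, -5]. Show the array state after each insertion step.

First element 7 is already 'sorted'
Insert 10: shifted 0 elements -> [7, 10, 1, -5]
Insert 1: shifted 2 elements -> [1, 7, 10, -5]
Insert -5: shifted 3 elements -> [-5, 1, 7, 10]


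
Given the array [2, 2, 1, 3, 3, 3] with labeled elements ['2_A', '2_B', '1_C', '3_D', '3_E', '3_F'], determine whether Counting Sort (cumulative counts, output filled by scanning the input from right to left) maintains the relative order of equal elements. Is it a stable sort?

Trace Counting Sort on the labeled array (the key is the number; the letter only tracks identity):
  Counts for values 0..3: [0, 1, 2, 3]
  Cumulative counts: [0, 1, 3, 6]
  Scan right to left: place 3_F at output index 5
  Scan right to left: place 3_E at output index 4
  Scan right to left: place 3_D at output index 3
  Scan right to left: place 1_C at output index 0
  Scan right to left: place 2_B at output index 2
  Scan right to left: place 2_A at output index 1
  Output: [1_C, 2_A, 2_B, 3_D, 3_E, 3_F]
Equal keys:
  value 2: originally 2_A, 2_B; after sorting 2_A, 2_B -> order preserved
  value 3: originally 3_D, 3_E, 3_F; after sorting 3_D, 3_E, 3_F -> order preserved
All equal keys kept their original relative order. Counting Sort is stable: scanning the input right to left with decreasing cumulative counts places later duplicates at later output positions.
Answer: Stable


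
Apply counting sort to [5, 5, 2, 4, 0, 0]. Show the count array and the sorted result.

Count array: [2, 0, 1, 0, 1, 2]
(count[i] = number of elements equal to i)
Cumulative count: [2, 2, 3, 3, 4, 6]
Sorted: [0, 0, 2, 4, 5, 5]


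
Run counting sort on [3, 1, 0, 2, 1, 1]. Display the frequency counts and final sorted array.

Count array: [1, 3, 1, 1]
(count[i] = number of elements equal to i)
Cumulative count: [1, 4, 5, 6]
Sorted: [0, 1, 1, 1, 2, 3]


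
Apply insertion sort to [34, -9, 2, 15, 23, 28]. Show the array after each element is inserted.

First element 34 is already 'sorted'
Insert -9: shifted 1 elements -> [-9, 34, 2, 15, 23, 28]
Insert 2: shifted 1 elements -> [-9, 2, 34, 15, 23, 28]
Insert 15: shifted 1 elements -> [-9, 2, 15, 34, 23, 28]
Insert 23: shifted 1 elements -> [-9, 2, 15, 23, 34, 28]
Insert 28: shifted 1 elements -> [-9, 2, 15, 23, 28, 34]


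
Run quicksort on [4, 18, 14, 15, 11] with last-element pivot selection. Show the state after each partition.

Partition 1: pivot=11 at index 1 -> [4, 11, 14, 15, 18]
Partition 2: pivot=18 at index 4 -> [4, 11, 14, 15, 18]
Partition 3: pivot=15 at index 3 -> [4, 11, 14, 15, 18]


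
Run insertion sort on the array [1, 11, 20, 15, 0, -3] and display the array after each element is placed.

First element 1 is already 'sorted'
Insert 11: shifted 0 elements -> [1, 11, 20, 15, 0, -3]
Insert 20: shifted 0 elements -> [1, 11, 20, 15, 0, -3]
Insert 15: shifted 1 elements -> [1, 11, 15, 20, 0, -3]
Insert 0: shifted 4 elements -> [0, 1, 11, 15, 20, -3]
Insert -3: shifted 5 elements -> [-3, 0, 1, 11, 15, 20]


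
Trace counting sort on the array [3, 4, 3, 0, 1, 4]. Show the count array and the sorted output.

Count array: [1, 1, 0, 2, 2]
(count[i] = number of elements equal to i)
Cumulative count: [1, 2, 2, 4, 6]
Sorted: [0, 1, 3, 3, 4, 4]


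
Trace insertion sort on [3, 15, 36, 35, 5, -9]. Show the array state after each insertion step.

First element 3 is already 'sorted'
Insert 15: shifted 0 elements -> [3, 15, 36, 35, 5, -9]
Insert 36: shifted 0 elements -> [3, 15, 36, 35, 5, -9]
Insert 35: shifted 1 elements -> [3, 15, 35, 36, 5, -9]
Insert 5: shifted 3 elements -> [3, 5, 15, 35, 36, -9]
Insert -9: shifted 5 elements -> [-9, 3, 5, 15, 35, 36]


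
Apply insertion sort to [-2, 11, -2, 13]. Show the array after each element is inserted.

First element -2 is already 'sorted'
Insert 11: shifted 0 elements -> [-2, 11, -2, 13]
Insert -2: shifted 1 elements -> [-2, -2, 11, 13]
Insert 13: shifted 0 elements -> [-2, -2, 11, 13]


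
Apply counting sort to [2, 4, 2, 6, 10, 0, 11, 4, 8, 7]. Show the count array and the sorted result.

Count array: [1, 0, 2, 0, 2, 0, 1, 1, 1, 0, 1, 1]
(count[i] = number of elements equal to i)
Cumulative count: [1, 1, 3, 3, 5, 5, 6, 7, 8, 8, 9, 10]
Sorted: [0, 2, 2, 4, 4, 6, 7, 8, 10, 11]


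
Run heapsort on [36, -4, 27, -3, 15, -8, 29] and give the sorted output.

Build heap: [36, 15, 29, -3, -4, -8, 27]
Extract 36: [29, 15, 27, -3, -4, -8, 36]
Extract 29: [27, 15, -8, -3, -4, 29, 36]
Extract 27: [15, -3, -8, -4, 27, 29, 36]
Extract 15: [-3, -4, -8, 15, 27, 29, 36]
Extract -3: [-4, -8, -3, 15, 27, 29, 36]
Extract -4: [-8, -4, -3, 15, 27, 29, 36]


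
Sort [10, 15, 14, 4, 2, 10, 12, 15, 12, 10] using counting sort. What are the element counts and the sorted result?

Count array: [0, 0, 1, 0, 1, 0, 0, 0, 0, 0, 3, 0, 2, 0, 1, 2]
(count[i] = number of elements equal to i)
Cumulative count: [0, 0, 1, 1, 2, 2, 2, 2, 2, 2, 5, 5, 7, 7, 8, 10]
Sorted: [2, 4, 10, 10, 10, 12, 12, 14, 15, 15]


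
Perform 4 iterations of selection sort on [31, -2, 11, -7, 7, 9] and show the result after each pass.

Pass 1: Select minimum -7 at index 3, swap -> [-7, -2, 11, 31, 7, 9]
Pass 2: Select minimum -2 at index 1, swap -> [-7, -2, 11, 31, 7, 9]
Pass 3: Select minimum 7 at index 4, swap -> [-7, -2, 7, 31, 11, 9]
Pass 4: Select minimum 9 at index 5, swap -> [-7, -2, 7, 9, 11, 31]


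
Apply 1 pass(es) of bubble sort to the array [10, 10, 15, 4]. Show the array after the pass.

After pass 1: [10, 10, 4, 15] (1 swaps)
Total swaps: 1


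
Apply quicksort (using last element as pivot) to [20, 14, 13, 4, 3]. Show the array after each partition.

Partition 1: pivot=3 at index 0 -> [3, 14, 13, 4, 20]
Partition 2: pivot=20 at index 4 -> [3, 14, 13, 4, 20]
Partition 3: pivot=4 at index 1 -> [3, 4, 13, 14, 20]
Partition 4: pivot=14 at index 3 -> [3, 4, 13, 14, 20]


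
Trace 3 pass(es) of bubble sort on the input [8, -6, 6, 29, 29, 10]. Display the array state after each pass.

After pass 1: [-6, 6, 8, 29, 10, 29] (3 swaps)
After pass 2: [-6, 6, 8, 10, 29, 29] (1 swaps)
After pass 3: [-6, 6, 8, 10, 29, 29] (0 swaps)
Total swaps: 4


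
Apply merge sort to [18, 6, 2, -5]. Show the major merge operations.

Divide and conquer:
  Merge [18] + [6] -> [6, 18]
  Merge [2] + [-5] -> [-5, 2]
  Merge [6, 18] + [-5, 2] -> [-5, 2, 6, 18]


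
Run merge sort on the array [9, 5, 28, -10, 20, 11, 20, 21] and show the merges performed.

Divide and conquer:
  Merge [9] + [5] -> [5, 9]
  Merge [28] + [-10] -> [-10, 28]
  Merge [5, 9] + [-10, 28] -> [-10, 5, 9, 28]
  Merge [20] + [11] -> [11, 20]
  Merge [20] + [21] -> [20, 21]
  Merge [11, 20] + [20, 21] -> [11, 20, 20, 21]
  Merge [-10, 5, 9, 28] + [11, 20, 20, 21] -> [-10, 5, 9, 11, 20, 20, 21, 28]


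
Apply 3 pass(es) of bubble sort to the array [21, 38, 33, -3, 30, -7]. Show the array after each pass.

After pass 1: [21, 33, -3, 30, -7, 38] (4 swaps)
After pass 2: [21, -3, 30, -7, 33, 38] (3 swaps)
After pass 3: [-3, 21, -7, 30, 33, 38] (2 swaps)
Total swaps: 9


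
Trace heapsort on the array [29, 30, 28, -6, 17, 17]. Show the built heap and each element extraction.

Build heap: [30, 29, 28, -6, 17, 17]
Extract 30: [29, 17, 28, -6, 17, 30]
Extract 29: [28, 17, 17, -6, 29, 30]
Extract 28: [17, -6, 17, 28, 29, 30]
Extract 17: [17, -6, 17, 28, 29, 30]
Extract 17: [-6, 17, 17, 28, 29, 30]


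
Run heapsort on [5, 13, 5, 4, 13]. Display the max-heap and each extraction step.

Build heap: [13, 13, 5, 4, 5]
Extract 13: [13, 5, 5, 4, 13]
Extract 13: [5, 4, 5, 13, 13]
Extract 5: [5, 4, 5, 13, 13]
Extract 5: [4, 5, 5, 13, 13]


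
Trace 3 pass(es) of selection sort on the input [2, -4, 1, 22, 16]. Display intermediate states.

Pass 1: Select minimum -4 at index 1, swap -> [-4, 2, 1, 22, 16]
Pass 2: Select minimum 1 at index 2, swap -> [-4, 1, 2, 22, 16]
Pass 3: Select minimum 2 at index 2, swap -> [-4, 1, 2, 22, 16]


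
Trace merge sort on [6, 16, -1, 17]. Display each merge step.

Divide and conquer:
  Merge [6] + [16] -> [6, 16]
  Merge [-1] + [17] -> [-1, 17]
  Merge [6, 16] + [-1, 17] -> [-1, 6, 16, 17]


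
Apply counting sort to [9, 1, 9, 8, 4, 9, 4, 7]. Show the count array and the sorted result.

Count array: [0, 1, 0, 0, 2, 0, 0, 1, 1, 3]
(count[i] = number of elements equal to i)
Cumulative count: [0, 1, 1, 1, 3, 3, 3, 4, 5, 8]
Sorted: [1, 4, 4, 7, 8, 9, 9, 9]


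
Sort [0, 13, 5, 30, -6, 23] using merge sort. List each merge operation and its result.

Divide and conquer:
  Merge [13] + [5] -> [5, 13]
  Merge [0] + [5, 13] -> [0, 5, 13]
  Merge [-6] + [23] -> [-6, 23]
  Merge [30] + [-6, 23] -> [-6, 23, 30]
  Merge [0, 5, 13] + [-6, 23, 30] -> [-6, 0, 5, 13, 23, 30]


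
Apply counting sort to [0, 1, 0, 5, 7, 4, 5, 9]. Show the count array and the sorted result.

Count array: [2, 1, 0, 0, 1, 2, 0, 1, 0, 1]
(count[i] = number of elements equal to i)
Cumulative count: [2, 3, 3, 3, 4, 6, 6, 7, 7, 8]
Sorted: [0, 0, 1, 4, 5, 5, 7, 9]


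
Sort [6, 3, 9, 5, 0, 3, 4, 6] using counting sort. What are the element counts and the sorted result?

Count array: [1, 0, 0, 2, 1, 1, 2, 0, 0, 1]
(count[i] = number of elements equal to i)
Cumulative count: [1, 1, 1, 3, 4, 5, 7, 7, 7, 8]
Sorted: [0, 3, 3, 4, 5, 6, 6, 9]


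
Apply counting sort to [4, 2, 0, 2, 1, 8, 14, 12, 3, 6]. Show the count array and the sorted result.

Count array: [1, 1, 2, 1, 1, 0, 1, 0, 1, 0, 0, 0, 1, 0, 1]
(count[i] = number of elements equal to i)
Cumulative count: [1, 2, 4, 5, 6, 6, 7, 7, 8, 8, 8, 8, 9, 9, 10]
Sorted: [0, 1, 2, 2, 3, 4, 6, 8, 12, 14]


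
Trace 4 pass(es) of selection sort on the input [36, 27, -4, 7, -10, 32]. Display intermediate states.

Pass 1: Select minimum -10 at index 4, swap -> [-10, 27, -4, 7, 36, 32]
Pass 2: Select minimum -4 at index 2, swap -> [-10, -4, 27, 7, 36, 32]
Pass 3: Select minimum 7 at index 3, swap -> [-10, -4, 7, 27, 36, 32]
Pass 4: Select minimum 27 at index 3, swap -> [-10, -4, 7, 27, 36, 32]


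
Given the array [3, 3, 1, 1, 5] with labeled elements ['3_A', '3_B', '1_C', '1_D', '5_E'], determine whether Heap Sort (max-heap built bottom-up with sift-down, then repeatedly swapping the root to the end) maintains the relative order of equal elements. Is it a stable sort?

Trace Heap Sort on the labeled array (the key is the number; the letter only tracks identity):
  Build max-heap: [5_E, 3_A, 1_C, 1_D, 3_B]
  Swap root 5_E to index 4, re-heapify first 4 -> [3_B, 3_A, 1_C, 1_D, 5_E]
  Swap root 3_B to index 3, re-heapify first 3 -> [3_A, 1_D, 1_C, 3_B, 5_E]
  Swap root 3_A to index 2, re-heapify first 2 -> [1_C, 1_D, 3_A, 3_B, 5_E]
  Swap root 1_C to index 1, re-heapify first 1 -> [1_D, 1_C, 3_A, 3_B, 5_E]
Final order: [1_D, 1_C, 3_A, 3_B, 5_E]
Equal keys:
  value 1: originally 1_C, 1_D; after sorting 1_D, 1_C -> order changed
  value 3: originally 3_A, 3_B; after sorting 3_A, 3_B -> order preserved
Equal keys were reordered, so Heap Sort is not stable: heap construction and root-to-end swaps move elements without regard to the original order of equal keys. (One such input is enough; an unstable sort may happen to preserve order on other inputs, but it gives no guarantee.)
Answer: Not stable


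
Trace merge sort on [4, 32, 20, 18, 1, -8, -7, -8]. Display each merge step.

Divide and conquer:
  Merge [4] + [32] -> [4, 32]
  Merge [20] + [18] -> [18, 20]
  Merge [4, 32] + [18, 20] -> [4, 18, 20, 32]
  Merge [1] + [-8] -> [-8, 1]
  Merge [-7] + [-8] -> [-8, -7]
  Merge [-8, 1] + [-8, -7] -> [-8, -8, -7, 1]
  Merge [4, 18, 20, 32] + [-8, -8, -7, 1] -> [-8, -8, -7, 1, 4, 18, 20, 32]


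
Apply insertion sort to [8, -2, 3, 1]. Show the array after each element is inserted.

First element 8 is already 'sorted'
Insert -2: shifted 1 elements -> [-2, 8, 3, 1]
Insert 3: shifted 1 elements -> [-2, 3, 8, 1]
Insert 1: shifted 2 elements -> [-2, 1, 3, 8]


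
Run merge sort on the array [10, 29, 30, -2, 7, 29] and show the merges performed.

Divide and conquer:
  Merge [29] + [30] -> [29, 30]
  Merge [10] + [29, 30] -> [10, 29, 30]
  Merge [7] + [29] -> [7, 29]
  Merge [-2] + [7, 29] -> [-2, 7, 29]
  Merge [10, 29, 30] + [-2, 7, 29] -> [-2, 7, 10, 29, 29, 30]


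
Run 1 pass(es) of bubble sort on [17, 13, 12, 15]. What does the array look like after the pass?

After pass 1: [13, 12, 15, 17] (3 swaps)
Total swaps: 3


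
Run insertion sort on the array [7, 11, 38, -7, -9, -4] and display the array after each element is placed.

First element 7 is already 'sorted'
Insert 11: shifted 0 elements -> [7, 11, 38, -7, -9, -4]
Insert 38: shifted 0 elements -> [7, 11, 38, -7, -9, -4]
Insert -7: shifted 3 elements -> [-7, 7, 11, 38, -9, -4]
Insert -9: shifted 4 elements -> [-9, -7, 7, 11, 38, -4]
Insert -4: shifted 3 elements -> [-9, -7, -4, 7, 11, 38]


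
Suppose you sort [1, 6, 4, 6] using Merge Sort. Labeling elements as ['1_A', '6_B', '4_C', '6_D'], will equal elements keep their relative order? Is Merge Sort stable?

Trace Merge Sort on the labeled array (the key is the number; the letter only tracks identity):
  Merge [1_A] + [6_B] -> [1_A, 6_B]
  Merge [4_C] + [6_D] -> [4_C, 6_D]
  Merge [1_A, 6_B] + [4_C, 6_D] -> [1_A, 4_C, 6_B, 6_D]
Final order: [1_A, 4_C, 6_B, 6_D]
Equal keys:
  value 6: originally 6_B, 6_D; after sorting 6_B, 6_D -> order preserved
All equal keys kept their original relative order. Merge Sort is stable: when the heads of the two halves are equal the merge takes from the left half first.
Answer: Stable


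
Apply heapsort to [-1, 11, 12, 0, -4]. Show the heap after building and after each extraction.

Build heap: [12, 11, -1, 0, -4]
Extract 12: [11, 0, -1, -4, 12]
Extract 11: [0, -4, -1, 11, 12]
Extract 0: [-1, -4, 0, 11, 12]
Extract -1: [-4, -1, 0, 11, 12]


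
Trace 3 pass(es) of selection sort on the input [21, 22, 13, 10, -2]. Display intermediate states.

Pass 1: Select minimum -2 at index 4, swap -> [-2, 22, 13, 10, 21]
Pass 2: Select minimum 10 at index 3, swap -> [-2, 10, 13, 22, 21]
Pass 3: Select minimum 13 at index 2, swap -> [-2, 10, 13, 22, 21]


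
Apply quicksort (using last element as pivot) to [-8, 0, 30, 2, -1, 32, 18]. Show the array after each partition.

Partition 1: pivot=18 at index 4 -> [-8, 0, 2, -1, 18, 32, 30]
Partition 2: pivot=-1 at index 1 -> [-8, -1, 2, 0, 18, 32, 30]
Partition 3: pivot=0 at index 2 -> [-8, -1, 0, 2, 18, 32, 30]
Partition 4: pivot=30 at index 5 -> [-8, -1, 0, 2, 18, 30, 32]


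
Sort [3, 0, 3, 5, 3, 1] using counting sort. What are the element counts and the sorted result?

Count array: [1, 1, 0, 3, 0, 1]
(count[i] = number of elements equal to i)
Cumulative count: [1, 2, 2, 5, 5, 6]
Sorted: [0, 1, 3, 3, 3, 5]


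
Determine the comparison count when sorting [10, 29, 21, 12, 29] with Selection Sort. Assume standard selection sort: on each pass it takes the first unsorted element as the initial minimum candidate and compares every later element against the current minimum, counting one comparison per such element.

Pass 1: scan indices 1..4 for the minimum = 4 comparison(s); min is 10, place at index 0 -> [10, 29, 21, 12, 29]
Pass 2: scan indices 2..4 for the minimum = 3 comparison(s); min is 12, place at index 1 -> [10, 12, 21, 29, 29]
Pass 3: scan indices 3..4 for the minimum = 2 comparison(s); min is 21, place at index 2 -> [10, 12, 21, 29, 29]
Pass 4: scan indices 4..4 for the minimum = 1 comparison(s); min is 29, place at index 3 -> [10, 12, 21, 29, 29]
Selection sort always scans the whole unsorted suffix, so the count is (n-1) + (n-2) + ... + 1 = n(n-1)/2 = 5*4/2 = 10 regardless of the input order.
Total comparisons: 4 + 3 + 2 + 1 = 10


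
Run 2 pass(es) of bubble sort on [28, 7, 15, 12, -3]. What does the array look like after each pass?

After pass 1: [7, 15, 12, -3, 28] (4 swaps)
After pass 2: [7, 12, -3, 15, 28] (2 swaps)
Total swaps: 6


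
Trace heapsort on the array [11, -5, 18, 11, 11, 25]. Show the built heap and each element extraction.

Build heap: [25, 11, 18, -5, 11, 11]
Extract 25: [18, 11, 11, -5, 11, 25]
Extract 18: [11, 11, 11, -5, 18, 25]
Extract 11: [11, -5, 11, 11, 18, 25]
Extract 11: [11, -5, 11, 11, 18, 25]
Extract 11: [-5, 11, 11, 11, 18, 25]


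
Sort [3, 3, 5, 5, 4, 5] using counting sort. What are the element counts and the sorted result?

Count array: [0, 0, 0, 2, 1, 3]
(count[i] = number of elements equal to i)
Cumulative count: [0, 0, 0, 2, 3, 6]
Sorted: [3, 3, 4, 5, 5, 5]


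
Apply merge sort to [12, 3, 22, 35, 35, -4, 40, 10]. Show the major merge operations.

Divide and conquer:
  Merge [12] + [3] -> [3, 12]
  Merge [22] + [35] -> [22, 35]
  Merge [3, 12] + [22, 35] -> [3, 12, 22, 35]
  Merge [35] + [-4] -> [-4, 35]
  Merge [40] + [10] -> [10, 40]
  Merge [-4, 35] + [10, 40] -> [-4, 10, 35, 40]
  Merge [3, 12, 22, 35] + [-4, 10, 35, 40] -> [-4, 3, 10, 12, 22, 35, 35, 40]


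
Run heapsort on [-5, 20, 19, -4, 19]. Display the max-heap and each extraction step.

Build heap: [20, 19, 19, -4, -5]
Extract 20: [19, -4, 19, -5, 20]
Extract 19: [19, -4, -5, 19, 20]
Extract 19: [-4, -5, 19, 19, 20]
Extract -4: [-5, -4, 19, 19, 20]


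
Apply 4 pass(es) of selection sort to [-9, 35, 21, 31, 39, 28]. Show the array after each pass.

Pass 1: Select minimum -9 at index 0, swap -> [-9, 35, 21, 31, 39, 28]
Pass 2: Select minimum 21 at index 2, swap -> [-9, 21, 35, 31, 39, 28]
Pass 3: Select minimum 28 at index 5, swap -> [-9, 21, 28, 31, 39, 35]
Pass 4: Select minimum 31 at index 3, swap -> [-9, 21, 28, 31, 39, 35]


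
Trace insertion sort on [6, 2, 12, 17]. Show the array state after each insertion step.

First element 6 is already 'sorted'
Insert 2: shifted 1 elements -> [2, 6, 12, 17]
Insert 12: shifted 0 elements -> [2, 6, 12, 17]
Insert 17: shifted 0 elements -> [2, 6, 12, 17]


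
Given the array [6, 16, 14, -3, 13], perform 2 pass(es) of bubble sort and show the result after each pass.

After pass 1: [6, 14, -3, 13, 16] (3 swaps)
After pass 2: [6, -3, 13, 14, 16] (2 swaps)
Total swaps: 5


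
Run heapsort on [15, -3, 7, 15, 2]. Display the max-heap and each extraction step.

Build heap: [15, 15, 7, -3, 2]
Extract 15: [15, 2, 7, -3, 15]
Extract 15: [7, 2, -3, 15, 15]
Extract 7: [2, -3, 7, 15, 15]
Extract 2: [-3, 2, 7, 15, 15]


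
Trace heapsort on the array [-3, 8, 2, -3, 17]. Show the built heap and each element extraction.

Build heap: [17, 8, 2, -3, -3]
Extract 17: [8, -3, 2, -3, 17]
Extract 8: [2, -3, -3, 8, 17]
Extract 2: [-3, -3, 2, 8, 17]
Extract -3: [-3, -3, 2, 8, 17]


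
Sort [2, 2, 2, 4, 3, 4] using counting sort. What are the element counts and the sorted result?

Count array: [0, 0, 3, 1, 2]
(count[i] = number of elements equal to i)
Cumulative count: [0, 0, 3, 4, 6]
Sorted: [2, 2, 2, 3, 4, 4]


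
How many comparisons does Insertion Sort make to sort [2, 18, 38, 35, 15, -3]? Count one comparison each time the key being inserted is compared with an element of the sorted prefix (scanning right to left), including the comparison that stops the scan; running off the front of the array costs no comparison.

Insert 18: 2 <= 18 (stop) = 1 comparison(s) -> [2, 18, 38, 35, 15, -3]
Insert 38: 18 <= 38 (stop) = 1 comparison(s) -> [2, 18, 38, 35, 15, -3]
Insert 35: 38 > 35 (shift), 18 <= 35 (stop) = 2 comparison(s) -> [2, 18, 35, 38, 15, -3]
Insert 15: 38 > 15 (shift), 35 > 15 (shift), 18 > 15 (shift), 2 <= 15 (stop) = 4 comparison(s) -> [2, 15, 18, 35, 38, -3]
Insert -3: 38 > -3 (shift), 35 > -3 (shift), 18 > -3 (shift), 15 > -3 (shift), 2 > -3 (shift), reached front = 5 comparison(s) -> [-3, 2, 15, 18, 35, 38]
Total comparisons: 1 + 1 + 2 + 4 + 5 = 13


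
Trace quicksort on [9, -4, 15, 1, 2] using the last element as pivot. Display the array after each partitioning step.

Partition 1: pivot=2 at index 2 -> [-4, 1, 2, 9, 15]
Partition 2: pivot=1 at index 1 -> [-4, 1, 2, 9, 15]
Partition 3: pivot=15 at index 4 -> [-4, 1, 2, 9, 15]


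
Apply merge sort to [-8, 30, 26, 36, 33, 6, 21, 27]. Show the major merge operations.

Divide and conquer:
  Merge [-8] + [30] -> [-8, 30]
  Merge [26] + [36] -> [26, 36]
  Merge [-8, 30] + [26, 36] -> [-8, 26, 30, 36]
  Merge [33] + [6] -> [6, 33]
  Merge [21] + [27] -> [21, 27]
  Merge [6, 33] + [21, 27] -> [6, 21, 27, 33]
  Merge [-8, 26, 30, 36] + [6, 21, 27, 33] -> [-8, 6, 21, 26, 27, 30, 33, 36]


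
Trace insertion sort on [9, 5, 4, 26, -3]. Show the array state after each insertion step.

First element 9 is already 'sorted'
Insert 5: shifted 1 elements -> [5, 9, 4, 26, -3]
Insert 4: shifted 2 elements -> [4, 5, 9, 26, -3]
Insert 26: shifted 0 elements -> [4, 5, 9, 26, -3]
Insert -3: shifted 4 elements -> [-3, 4, 5, 9, 26]


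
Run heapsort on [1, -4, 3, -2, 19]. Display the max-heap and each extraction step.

Build heap: [19, 1, 3, -2, -4]
Extract 19: [3, 1, -4, -2, 19]
Extract 3: [1, -2, -4, 3, 19]
Extract 1: [-2, -4, 1, 3, 19]
Extract -2: [-4, -2, 1, 3, 19]


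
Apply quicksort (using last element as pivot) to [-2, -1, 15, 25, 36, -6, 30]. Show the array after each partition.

Partition 1: pivot=30 at index 5 -> [-2, -1, 15, 25, -6, 30, 36]
Partition 2: pivot=-6 at index 0 -> [-6, -1, 15, 25, -2, 30, 36]
Partition 3: pivot=-2 at index 1 -> [-6, -2, 15, 25, -1, 30, 36]
Partition 4: pivot=-1 at index 2 -> [-6, -2, -1, 25, 15, 30, 36]
Partition 5: pivot=15 at index 3 -> [-6, -2, -1, 15, 25, 30, 36]


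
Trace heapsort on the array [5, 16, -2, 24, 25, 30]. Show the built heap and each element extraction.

Build heap: [30, 25, 5, 24, 16, -2]
Extract 30: [25, 24, 5, -2, 16, 30]
Extract 25: [24, 16, 5, -2, 25, 30]
Extract 24: [16, -2, 5, 24, 25, 30]
Extract 16: [5, -2, 16, 24, 25, 30]
Extract 5: [-2, 5, 16, 24, 25, 30]


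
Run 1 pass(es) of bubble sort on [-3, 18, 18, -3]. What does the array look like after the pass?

After pass 1: [-3, 18, -3, 18] (1 swaps)
Total swaps: 1


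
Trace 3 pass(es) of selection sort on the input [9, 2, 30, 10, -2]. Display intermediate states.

Pass 1: Select minimum -2 at index 4, swap -> [-2, 2, 30, 10, 9]
Pass 2: Select minimum 2 at index 1, swap -> [-2, 2, 30, 10, 9]
Pass 3: Select minimum 9 at index 4, swap -> [-2, 2, 9, 10, 30]


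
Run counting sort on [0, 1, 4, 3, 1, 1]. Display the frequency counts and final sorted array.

Count array: [1, 3, 0, 1, 1]
(count[i] = number of elements equal to i)
Cumulative count: [1, 4, 4, 5, 6]
Sorted: [0, 1, 1, 1, 3, 4]


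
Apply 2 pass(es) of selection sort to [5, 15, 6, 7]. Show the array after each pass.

Pass 1: Select minimum 5 at index 0, swap -> [5, 15, 6, 7]
Pass 2: Select minimum 6 at index 2, swap -> [5, 6, 15, 7]


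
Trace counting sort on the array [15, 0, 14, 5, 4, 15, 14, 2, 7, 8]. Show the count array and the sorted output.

Count array: [1, 0, 1, 0, 1, 1, 0, 1, 1, 0, 0, 0, 0, 0, 2, 2]
(count[i] = number of elements equal to i)
Cumulative count: [1, 1, 2, 2, 3, 4, 4, 5, 6, 6, 6, 6, 6, 6, 8, 10]
Sorted: [0, 2, 4, 5, 7, 8, 14, 14, 15, 15]


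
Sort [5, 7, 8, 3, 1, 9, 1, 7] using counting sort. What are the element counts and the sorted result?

Count array: [0, 2, 0, 1, 0, 1, 0, 2, 1, 1]
(count[i] = number of elements equal to i)
Cumulative count: [0, 2, 2, 3, 3, 4, 4, 6, 7, 8]
Sorted: [1, 1, 3, 5, 7, 7, 8, 9]


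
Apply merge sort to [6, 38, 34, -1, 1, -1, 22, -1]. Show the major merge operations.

Divide and conquer:
  Merge [6] + [38] -> [6, 38]
  Merge [34] + [-1] -> [-1, 34]
  Merge [6, 38] + [-1, 34] -> [-1, 6, 34, 38]
  Merge [1] + [-1] -> [-1, 1]
  Merge [22] + [-1] -> [-1, 22]
  Merge [-1, 1] + [-1, 22] -> [-1, -1, 1, 22]
  Merge [-1, 6, 34, 38] + [-1, -1, 1, 22] -> [-1, -1, -1, 1, 6, 22, 34, 38]


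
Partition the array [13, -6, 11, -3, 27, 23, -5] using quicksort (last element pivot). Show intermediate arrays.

Partition 1: pivot=-5 at index 1 -> [-6, -5, 11, -3, 27, 23, 13]
Partition 2: pivot=13 at index 4 -> [-6, -5, 11, -3, 13, 23, 27]
Partition 3: pivot=-3 at index 2 -> [-6, -5, -3, 11, 13, 23, 27]
Partition 4: pivot=27 at index 6 -> [-6, -5, -3, 11, 13, 23, 27]


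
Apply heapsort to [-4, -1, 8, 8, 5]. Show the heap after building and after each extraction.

Build heap: [8, 5, 8, -1, -4]
Extract 8: [8, 5, -4, -1, 8]
Extract 8: [5, -1, -4, 8, 8]
Extract 5: [-1, -4, 5, 8, 8]
Extract -1: [-4, -1, 5, 8, 8]


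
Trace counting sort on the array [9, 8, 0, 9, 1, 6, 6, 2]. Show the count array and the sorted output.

Count array: [1, 1, 1, 0, 0, 0, 2, 0, 1, 2]
(count[i] = number of elements equal to i)
Cumulative count: [1, 2, 3, 3, 3, 3, 5, 5, 6, 8]
Sorted: [0, 1, 2, 6, 6, 8, 9, 9]


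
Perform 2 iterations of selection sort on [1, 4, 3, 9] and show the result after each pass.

Pass 1: Select minimum 1 at index 0, swap -> [1, 4, 3, 9]
Pass 2: Select minimum 3 at index 2, swap -> [1, 3, 4, 9]


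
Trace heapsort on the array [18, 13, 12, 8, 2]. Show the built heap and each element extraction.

Build heap: [18, 13, 12, 8, 2]
Extract 18: [13, 8, 12, 2, 18]
Extract 13: [12, 8, 2, 13, 18]
Extract 12: [8, 2, 12, 13, 18]
Extract 8: [2, 8, 12, 13, 18]


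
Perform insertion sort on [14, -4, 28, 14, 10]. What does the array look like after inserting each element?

First element 14 is already 'sorted'
Insert -4: shifted 1 elements -> [-4, 14, 28, 14, 10]
Insert 28: shifted 0 elements -> [-4, 14, 28, 14, 10]
Insert 14: shifted 1 elements -> [-4, 14, 14, 28, 10]
Insert 10: shifted 3 elements -> [-4, 10, 14, 14, 28]


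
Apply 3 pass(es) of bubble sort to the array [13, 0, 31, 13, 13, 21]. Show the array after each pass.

After pass 1: [0, 13, 13, 13, 21, 31] (4 swaps)
After pass 2: [0, 13, 13, 13, 21, 31] (0 swaps)
After pass 3: [0, 13, 13, 13, 21, 31] (0 swaps)
Total swaps: 4


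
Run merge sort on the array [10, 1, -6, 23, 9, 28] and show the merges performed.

Divide and conquer:
  Merge [1] + [-6] -> [-6, 1]
  Merge [10] + [-6, 1] -> [-6, 1, 10]
  Merge [9] + [28] -> [9, 28]
  Merge [23] + [9, 28] -> [9, 23, 28]
  Merge [-6, 1, 10] + [9, 23, 28] -> [-6, 1, 9, 10, 23, 28]


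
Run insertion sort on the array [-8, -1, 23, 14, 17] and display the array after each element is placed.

First element -8 is already 'sorted'
Insert -1: shifted 0 elements -> [-8, -1, 23, 14, 17]
Insert 23: shifted 0 elements -> [-8, -1, 23, 14, 17]
Insert 14: shifted 1 elements -> [-8, -1, 14, 23, 17]
Insert 17: shifted 1 elements -> [-8, -1, 14, 17, 23]


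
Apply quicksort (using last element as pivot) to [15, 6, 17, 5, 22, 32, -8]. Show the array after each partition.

Partition 1: pivot=-8 at index 0 -> [-8, 6, 17, 5, 22, 32, 15]
Partition 2: pivot=15 at index 3 -> [-8, 6, 5, 15, 22, 32, 17]
Partition 3: pivot=5 at index 1 -> [-8, 5, 6, 15, 22, 32, 17]
Partition 4: pivot=17 at index 4 -> [-8, 5, 6, 15, 17, 32, 22]
Partition 5: pivot=22 at index 5 -> [-8, 5, 6, 15, 17, 22, 32]


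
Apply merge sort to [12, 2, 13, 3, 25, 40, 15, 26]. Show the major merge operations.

Divide and conquer:
  Merge [12] + [2] -> [2, 12]
  Merge [13] + [3] -> [3, 13]
  Merge [2, 12] + [3, 13] -> [2, 3, 12, 13]
  Merge [25] + [40] -> [25, 40]
  Merge [15] + [26] -> [15, 26]
  Merge [25, 40] + [15, 26] -> [15, 25, 26, 40]
  Merge [2, 3, 12, 13] + [15, 25, 26, 40] -> [2, 3, 12, 13, 15, 25, 26, 40]


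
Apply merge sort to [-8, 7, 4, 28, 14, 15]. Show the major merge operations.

Divide and conquer:
  Merge [7] + [4] -> [4, 7]
  Merge [-8] + [4, 7] -> [-8, 4, 7]
  Merge [14] + [15] -> [14, 15]
  Merge [28] + [14, 15] -> [14, 15, 28]
  Merge [-8, 4, 7] + [14, 15, 28] -> [-8, 4, 7, 14, 15, 28]


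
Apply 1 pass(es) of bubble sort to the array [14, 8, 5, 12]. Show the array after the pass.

After pass 1: [8, 5, 12, 14] (3 swaps)
Total swaps: 3


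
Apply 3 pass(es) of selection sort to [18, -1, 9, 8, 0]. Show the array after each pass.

Pass 1: Select minimum -1 at index 1, swap -> [-1, 18, 9, 8, 0]
Pass 2: Select minimum 0 at index 4, swap -> [-1, 0, 9, 8, 18]
Pass 3: Select minimum 8 at index 3, swap -> [-1, 0, 8, 9, 18]


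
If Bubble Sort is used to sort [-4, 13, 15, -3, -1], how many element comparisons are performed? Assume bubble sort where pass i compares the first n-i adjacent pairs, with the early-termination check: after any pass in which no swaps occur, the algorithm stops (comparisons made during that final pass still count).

Pass 1: compare adjacent pairs (0,1)..(3,4) = 4 comparison(s), 2 swap(s) -> [-4, 13, -3, -1, 15]
Pass 2: compare adjacent pairs (0,1)..(2,3) = 3 comparison(s), 2 swap(s) -> [-4, -3, -1, 13, 15]
Pass 3: compare adjacent pairs (0,1)..(1,2) = 2 comparison(s), 0 swap(s) -> [-4, -3, -1, 13, 15]
No swaps in this pass, so bubble sort stops here.
Total comparisons: 4 + 3 + 2 = 9


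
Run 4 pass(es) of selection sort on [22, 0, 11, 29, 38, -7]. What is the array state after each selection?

Pass 1: Select minimum -7 at index 5, swap -> [-7, 0, 11, 29, 38, 22]
Pass 2: Select minimum 0 at index 1, swap -> [-7, 0, 11, 29, 38, 22]
Pass 3: Select minimum 11 at index 2, swap -> [-7, 0, 11, 29, 38, 22]
Pass 4: Select minimum 22 at index 5, swap -> [-7, 0, 11, 22, 38, 29]


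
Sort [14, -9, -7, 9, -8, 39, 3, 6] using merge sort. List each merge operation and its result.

Divide and conquer:
  Merge [14] + [-9] -> [-9, 14]
  Merge [-7] + [9] -> [-7, 9]
  Merge [-9, 14] + [-7, 9] -> [-9, -7, 9, 14]
  Merge [-8] + [39] -> [-8, 39]
  Merge [3] + [6] -> [3, 6]
  Merge [-8, 39] + [3, 6] -> [-8, 3, 6, 39]
  Merge [-9, -7, 9, 14] + [-8, 3, 6, 39] -> [-9, -8, -7, 3, 6, 9, 14, 39]


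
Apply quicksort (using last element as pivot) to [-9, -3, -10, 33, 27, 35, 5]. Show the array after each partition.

Partition 1: pivot=5 at index 3 -> [-9, -3, -10, 5, 27, 35, 33]
Partition 2: pivot=-10 at index 0 -> [-10, -3, -9, 5, 27, 35, 33]
Partition 3: pivot=-9 at index 1 -> [-10, -9, -3, 5, 27, 35, 33]
Partition 4: pivot=33 at index 5 -> [-10, -9, -3, 5, 27, 33, 35]


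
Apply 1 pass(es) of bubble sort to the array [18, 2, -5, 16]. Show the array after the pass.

After pass 1: [2, -5, 16, 18] (3 swaps)
Total swaps: 3


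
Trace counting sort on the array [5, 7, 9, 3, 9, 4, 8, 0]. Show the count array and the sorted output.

Count array: [1, 0, 0, 1, 1, 1, 0, 1, 1, 2]
(count[i] = number of elements equal to i)
Cumulative count: [1, 1, 1, 2, 3, 4, 4, 5, 6, 8]
Sorted: [0, 3, 4, 5, 7, 8, 9, 9]


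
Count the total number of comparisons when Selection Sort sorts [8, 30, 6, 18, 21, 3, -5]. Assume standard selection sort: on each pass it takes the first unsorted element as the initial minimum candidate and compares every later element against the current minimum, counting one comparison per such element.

Pass 1: scan indices 1..6 for the minimum = 6 comparison(s); min is -5, place at index 0 -> [-5, 30, 6, 18, 21, 3, 8]
Pass 2: scan indices 2..6 for the minimum = 5 comparison(s); min is 3, place at index 1 -> [-5, 3, 6, 18, 21, 30, 8]
Pass 3: scan indices 3..6 for the minimum = 4 comparison(s); min is 6, place at index 2 -> [-5, 3, 6, 18, 21, 30, 8]
Pass 4: scan indices 4..6 for the minimum = 3 comparison(s); min is 8, place at index 3 -> [-5, 3, 6, 8, 21, 30, 18]
Pass 5: scan indices 5..6 for the minimum = 2 comparison(s); min is 18, place at index 4 -> [-5, 3, 6, 8, 18, 30, 21]
Pass 6: scan indices 6..6 for the minimum = 1 comparison(s); min is 21, place at index 5 -> [-5, 3, 6, 8, 18, 21, 30]
Selection sort always scans the whole unsorted suffix, so the count is (n-1) + (n-2) + ... + 1 = n(n-1)/2 = 7*6/2 = 21 regardless of the input order.
Total comparisons: 6 + 5 + 4 + 3 + 2 + 1 = 21


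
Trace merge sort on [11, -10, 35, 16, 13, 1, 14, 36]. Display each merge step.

Divide and conquer:
  Merge [11] + [-10] -> [-10, 11]
  Merge [35] + [16] -> [16, 35]
  Merge [-10, 11] + [16, 35] -> [-10, 11, 16, 35]
  Merge [13] + [1] -> [1, 13]
  Merge [14] + [36] -> [14, 36]
  Merge [1, 13] + [14, 36] -> [1, 13, 14, 36]
  Merge [-10, 11, 16, 35] + [1, 13, 14, 36] -> [-10, 1, 11, 13, 14, 16, 35, 36]


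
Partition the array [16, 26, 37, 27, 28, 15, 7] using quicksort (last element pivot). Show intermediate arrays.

Partition 1: pivot=7 at index 0 -> [7, 26, 37, 27, 28, 15, 16]
Partition 2: pivot=16 at index 2 -> [7, 15, 16, 27, 28, 26, 37]
Partition 3: pivot=37 at index 6 -> [7, 15, 16, 27, 28, 26, 37]
Partition 4: pivot=26 at index 3 -> [7, 15, 16, 26, 28, 27, 37]
Partition 5: pivot=27 at index 4 -> [7, 15, 16, 26, 27, 28, 37]
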